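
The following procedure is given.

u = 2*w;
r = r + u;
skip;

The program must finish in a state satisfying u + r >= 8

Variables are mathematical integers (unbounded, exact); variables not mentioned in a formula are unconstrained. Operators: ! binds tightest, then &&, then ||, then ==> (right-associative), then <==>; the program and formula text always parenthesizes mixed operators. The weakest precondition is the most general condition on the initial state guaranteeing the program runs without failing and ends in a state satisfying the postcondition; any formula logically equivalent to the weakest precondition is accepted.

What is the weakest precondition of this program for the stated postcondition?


Working backward. After the program, the postcondition u + r >= 8 must hold; in canonical form it is r + u >= 8.
Before skip: r + u >= 8
Before r := r + u: r + 2*u >= 8
Before u := 2*w: r + 4*w >= 8
Answer: WP = r + 4*w >= 8


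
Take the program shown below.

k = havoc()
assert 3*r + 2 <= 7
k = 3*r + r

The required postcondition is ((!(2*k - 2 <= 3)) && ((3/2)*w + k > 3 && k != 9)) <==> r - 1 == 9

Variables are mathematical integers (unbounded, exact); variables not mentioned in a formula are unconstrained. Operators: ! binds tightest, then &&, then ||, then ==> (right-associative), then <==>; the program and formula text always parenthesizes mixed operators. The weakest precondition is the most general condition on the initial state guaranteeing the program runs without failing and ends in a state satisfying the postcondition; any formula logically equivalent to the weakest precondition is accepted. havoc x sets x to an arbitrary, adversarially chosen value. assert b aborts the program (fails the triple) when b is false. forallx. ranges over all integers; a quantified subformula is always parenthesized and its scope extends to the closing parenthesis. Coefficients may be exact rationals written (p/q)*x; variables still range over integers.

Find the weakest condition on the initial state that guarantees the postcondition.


Working backward. After the program, the postcondition ((!(2*k - 2 <= 3)) && ((3/2)*w + k > 3 && k != 9)) <==> r - 1 == 9 must hold; in canonical form it is ((!(2*k <= 5)) && k + (3/2)*w > 3 && k != 9) <==> r == 10.
Before k := 3*r + r: ((!(8*r <= 5)) && 4*r + (3/2)*w > 3 && 4*r != 9) <==> r == 10
Before assert 3*r + 2 <= 7: 3*r <= 5 && (((!(8*r <= 5)) && 4*r + (3/2)*w > 3 && 4*r != 9) <==> r == 10)
Before havoc k: 3*r <= 5 && (((!(8*r <= 5)) && 4*r + (3/2)*w > 3 && 4*r != 9) <==> r == 10)
Answer: WP = 3*r <= 5 && (((!(8*r <= 5)) && 4*r + (3/2)*w > 3 && 4*r != 9) <==> r == 10)


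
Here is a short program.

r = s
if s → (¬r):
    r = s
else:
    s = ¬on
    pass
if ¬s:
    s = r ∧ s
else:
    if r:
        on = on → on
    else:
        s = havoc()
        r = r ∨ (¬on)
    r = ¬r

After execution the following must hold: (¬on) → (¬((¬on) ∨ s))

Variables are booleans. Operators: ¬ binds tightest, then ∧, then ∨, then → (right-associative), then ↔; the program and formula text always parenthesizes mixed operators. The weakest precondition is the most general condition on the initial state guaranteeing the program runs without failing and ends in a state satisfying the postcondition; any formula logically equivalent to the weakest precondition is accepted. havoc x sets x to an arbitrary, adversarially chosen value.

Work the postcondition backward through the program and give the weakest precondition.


Working backward. After the program, (¬on) → (¬((¬on) ∨ s)) must hold.
Then branch requires (¬on) → (¬((¬on) ∨ (r ∧ s))); else branch requires (¬r) → (on ∧ ((¬on) → on)).
Before the if: ((¬s) → ((¬on) → (¬((¬on) ∨ (r ∧ s))))) ∧ (s → ((¬r) → (on ∧ ((¬on) → on))))
Then branch requires ((¬s) → ((¬on) → (¬((¬on) ∨ s)))) ∧ (s → ((¬s) → (on ∧ ((¬on) → on)))); else branch requires (on → ((¬on) → (¬((¬on) ∨ (r ∧ (¬on)))))) ∧ ((¬on) → ((¬r) → (on ∧ ((¬on) → on)))).
Before the if: ((s → (¬r)) → (((¬s) → ((¬on) → (¬((¬on) ∨ s)))) ∧ (s → ((¬s) → (on ∧ ((¬on) → on)))))) ∧ ((¬(s → (¬r))) → ((on → ((¬on) → (¬((¬on) ∨ (r ∧ (¬on)))))) ∧ ((¬on) → ((¬r) → (on ∧ ((¬on) → on))))))
Before r := s: ((s → (¬s)) → (((¬s) → ((¬on) → (¬((¬on) ∨ s)))) ∧ (s → ((¬s) → (on ∧ ((¬on) → on)))))) ∧ ((¬(s → (¬s))) → ((on → ((¬on) → (¬((¬on) ∨ (s ∧ (¬on)))))) ∧ ((¬on) → ((¬s) → (on ∧ ((¬on) → on))))))
Answer: WP = ((s → (¬s)) → (((¬s) → ((¬on) → (¬((¬on) ∨ s)))) ∧ (s → ((¬s) → (on ∧ ((¬on) → on)))))) ∧ ((¬(s → (¬s))) → ((on → ((¬on) → (¬((¬on) ∨ (s ∧ (¬on)))))) ∧ ((¬on) → ((¬s) → (on ∧ ((¬on) → on))))))


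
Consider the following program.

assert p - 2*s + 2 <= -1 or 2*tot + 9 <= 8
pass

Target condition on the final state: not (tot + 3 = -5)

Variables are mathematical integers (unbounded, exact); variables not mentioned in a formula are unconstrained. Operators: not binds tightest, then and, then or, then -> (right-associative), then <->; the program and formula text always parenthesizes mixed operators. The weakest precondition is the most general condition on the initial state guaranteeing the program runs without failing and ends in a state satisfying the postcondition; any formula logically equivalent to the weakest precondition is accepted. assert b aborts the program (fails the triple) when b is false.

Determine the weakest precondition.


Working backward. After the program, the postcondition not (tot + 3 = -5) must hold; in canonical form it is not (tot = -8).
Before skip: not (tot = -8)
Before assert p - 2*s + 2 <= -1 or 2*tot + 9 <= 8: (p <= 2*s - 3 or 2*tot <= -1) and (not (tot = -8))
Answer: WP = (p <= 2*s - 3 or 2*tot <= -1) and (not (tot = -8))


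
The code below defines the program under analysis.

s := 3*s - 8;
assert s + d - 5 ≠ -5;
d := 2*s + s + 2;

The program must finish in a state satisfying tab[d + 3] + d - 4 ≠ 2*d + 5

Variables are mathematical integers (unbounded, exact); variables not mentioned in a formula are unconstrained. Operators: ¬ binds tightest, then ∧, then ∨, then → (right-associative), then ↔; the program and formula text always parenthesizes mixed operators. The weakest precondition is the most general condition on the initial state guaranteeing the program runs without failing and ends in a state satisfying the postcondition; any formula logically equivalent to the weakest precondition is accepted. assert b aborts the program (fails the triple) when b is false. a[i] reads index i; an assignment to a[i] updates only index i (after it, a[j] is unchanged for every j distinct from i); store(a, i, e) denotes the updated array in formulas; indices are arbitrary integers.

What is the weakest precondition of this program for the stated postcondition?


Working backward. After the program, the postcondition tab[d + 3] + d - 4 ≠ 2*d + 5 must hold; in canonical form it is tab[d + 3] ≠ d + 9.
Before d := 2*s + s + 2: tab[3*s + 5] ≠ 3*s + 11
Before assert s + d - 5 ≠ -5: d + s ≠ 0 ∧ tab[3*s + 5] ≠ 3*s + 11
Before s := 3*s - 8: d + 3*s ≠ 8 ∧ tab[9*s - 19] ≠ 9*s - 13
Answer: WP = d + 3*s ≠ 8 ∧ tab[9*s - 19] ≠ 9*s - 13


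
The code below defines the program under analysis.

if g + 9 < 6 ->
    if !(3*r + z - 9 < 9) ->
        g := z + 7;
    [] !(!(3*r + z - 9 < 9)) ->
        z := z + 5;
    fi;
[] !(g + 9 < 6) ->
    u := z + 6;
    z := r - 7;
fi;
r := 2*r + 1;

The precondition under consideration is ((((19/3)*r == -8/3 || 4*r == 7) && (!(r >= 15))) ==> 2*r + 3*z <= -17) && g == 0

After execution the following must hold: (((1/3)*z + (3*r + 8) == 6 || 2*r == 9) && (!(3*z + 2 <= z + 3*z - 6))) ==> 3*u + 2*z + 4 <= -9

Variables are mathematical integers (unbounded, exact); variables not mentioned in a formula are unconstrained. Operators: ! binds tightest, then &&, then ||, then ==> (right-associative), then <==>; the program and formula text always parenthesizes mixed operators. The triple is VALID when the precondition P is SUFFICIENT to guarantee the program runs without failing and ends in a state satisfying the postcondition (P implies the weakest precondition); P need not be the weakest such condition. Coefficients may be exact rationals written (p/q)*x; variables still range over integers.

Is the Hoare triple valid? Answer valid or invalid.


Working backward. After the program, the postcondition (((1/3)*z + (3*r + 8) == 6 || 2*r == 9) && (!(3*z + 2 <= z + 3*z - 6))) ==> 3*u + 2*z + 4 <= -9 must hold; in canonical form it is ((3*r + (1/3)*z == -2 || 2*r == 9) && (!(z >= 8))) ==> 3*u + 2*z <= -13.
Before r := 2*r + 1: ((6*r + (1/3)*z == -5 || 4*r == 7) && (!(z >= 8))) ==> 3*u + 2*z <= -13
Then branch requires ((!(3*r + z < 18)) ==> (((6*r + (1/3)*z == -5 || 4*r == 7) && (!(z >= 8))) ==> 3*u + 2*z <= -13)) && (3*r + z < 18 ==> (((6*r + (1/3)*z == -20/3 || 4*r == 7) && (!(z >= 3))) ==> 3*u + 2*z <= -23)); else branch requires (((19/3)*r == -8/3 || 4*r == 7) && (!(r >= 15))) ==> 2*r + 3*z <= -17.
Before the if: (g < -3 ==> (((!(3*r + z < 18)) ==> (((6*r + (1/3)*z == -5 || 4*r == 7) && (!(z >= 8))) ==> 3*u + 2*z <= -13)) && (3*r + z < 18 ==> (((6*r + (1/3)*z == -20/3 || 4*r == 7) && (!(z >= 3))) ==> 3*u + 2*z <= -23)))) && ((!(g < -3)) ==> ((((19/3)*r == -8/3 || 4*r == 7) && (!(r >= 15))) ==> 2*r + 3*z <= -17))
The weakest precondition is (g < -3 ==> (((!(3*r + z < 18)) ==> (((6*r + (1/3)*z == -5 || 4*r == 7) && (!(z >= 8))) ==> 3*u + 2*z <= -13)) && (3*r + z < 18 ==> (((6*r + (1/3)*z == -20/3 || 4*r == 7) && (!(z >= 3))) ==> 3*u + 2*z <= -23)))) && ((!(g < -3)) ==> ((((19/3)*r == -8/3 || 4*r == 7) && (!(r >= 15))) ==> 2*r + 3*z <= -17)).
Check whether ((((19/3)*r == -8/3 || 4*r == 7) && (!(r >= 15))) ==> 2*r + 3*z <= -17) && g == 0 implies it.
Every state satisfying the precondition satisfies the weakest precondition: the implication holds.
Answer: valid


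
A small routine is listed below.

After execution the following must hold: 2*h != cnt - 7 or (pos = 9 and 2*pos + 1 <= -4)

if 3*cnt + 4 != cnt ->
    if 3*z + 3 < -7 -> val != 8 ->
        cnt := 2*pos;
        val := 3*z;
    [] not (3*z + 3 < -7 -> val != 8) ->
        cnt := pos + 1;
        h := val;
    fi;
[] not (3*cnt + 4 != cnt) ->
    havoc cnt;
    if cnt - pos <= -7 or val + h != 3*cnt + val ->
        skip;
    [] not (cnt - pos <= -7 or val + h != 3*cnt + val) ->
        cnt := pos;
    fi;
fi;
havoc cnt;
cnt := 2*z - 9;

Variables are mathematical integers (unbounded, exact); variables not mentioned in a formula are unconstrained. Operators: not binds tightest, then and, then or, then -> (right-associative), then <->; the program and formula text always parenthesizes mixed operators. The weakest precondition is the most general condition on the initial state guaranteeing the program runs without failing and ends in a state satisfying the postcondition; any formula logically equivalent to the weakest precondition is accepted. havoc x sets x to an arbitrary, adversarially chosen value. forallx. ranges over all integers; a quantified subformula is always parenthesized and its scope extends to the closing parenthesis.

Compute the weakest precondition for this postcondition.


Working backward. After the program, the postcondition 2*h != cnt - 7 or (pos = 9 and 2*pos + 1 <= -4) must hold; in canonical form it is 2*h != cnt - 7 or (pos = 9 and 2*pos <= -5).
Before cnt := 2*z - 9: 2*h != 2*z - 16 or (pos = 9 and 2*pos <= -5)
Before havoc cnt: 2*h != 2*z - 16 or (pos = 9 and 2*pos <= -5)
Then branch requires ((3*z < -10 -> val != 8) -> (2*h != 2*z - 16 or (pos = 9 and 2*pos <= -5))) and ((not (3*z < -10 -> val != 8)) -> (2*val != 2*z - 16 or (pos = 9 and 2*pos <= -5))); else branch requires forall cnt_1. (((cnt_1 <= pos - 7 or h != 3*cnt_1) -> (2*h != 2*z - 16 or (pos = 9 and 2*pos <= -5))) and ((not (cnt_1 <= pos - 7 or h != 3*cnt_1)) -> (2*h != 2*z - 16 or (pos = 9 and 2*pos <= -5)))).
Before the if: (2*cnt != -4 -> (((3*z < -10 -> val != 8) -> (2*h != 2*z - 16 or (pos = 9 and 2*pos <= -5))) and ((not (3*z < -10 -> val != 8)) -> (2*val != 2*z - 16 or (pos = 9 and 2*pos <= -5))))) and ((not (2*cnt != -4)) -> (forall cnt_1. (((cnt_1 <= pos - 7 or h != 3*cnt_1) -> (2*h != 2*z - 16 or (pos = 9 and 2*pos <= -5))) and ((not (cnt_1 <= pos - 7 or h != 3*cnt_1)) -> (2*h != 2*z - 16 or (pos = 9 and 2*pos <= -5))))))
Answer: WP = (2*cnt != -4 -> (((3*z < -10 -> val != 8) -> (2*h != 2*z - 16 or (pos = 9 and 2*pos <= -5))) and ((not (3*z < -10 -> val != 8)) -> (2*val != 2*z - 16 or (pos = 9 and 2*pos <= -5))))) and ((not (2*cnt != -4)) -> (forall cnt_1. (((cnt_1 <= pos - 7 or h != 3*cnt_1) -> (2*h != 2*z - 16 or (pos = 9 and 2*pos <= -5))) and ((not (cnt_1 <= pos - 7 or h != 3*cnt_1)) -> (2*h != 2*z - 16 or (pos = 9 and 2*pos <= -5))))))


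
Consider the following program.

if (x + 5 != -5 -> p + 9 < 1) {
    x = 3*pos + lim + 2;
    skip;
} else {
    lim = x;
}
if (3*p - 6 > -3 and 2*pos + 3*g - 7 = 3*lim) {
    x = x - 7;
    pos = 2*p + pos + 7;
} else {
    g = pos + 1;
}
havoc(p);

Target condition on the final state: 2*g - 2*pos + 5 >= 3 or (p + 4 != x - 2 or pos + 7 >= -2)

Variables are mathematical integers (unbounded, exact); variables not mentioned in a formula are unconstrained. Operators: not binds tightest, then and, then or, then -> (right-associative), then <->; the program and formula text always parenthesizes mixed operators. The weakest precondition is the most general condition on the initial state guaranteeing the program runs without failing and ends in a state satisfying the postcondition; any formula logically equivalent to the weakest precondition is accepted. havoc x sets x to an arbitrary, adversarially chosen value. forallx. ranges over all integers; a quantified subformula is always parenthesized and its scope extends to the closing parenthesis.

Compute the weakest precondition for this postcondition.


Working backward. After the program, the postcondition 2*g - 2*pos + 5 >= 3 or (p + 4 != x - 2 or pos + 7 >= -2) must hold; in canonical form it is 2*g >= 2*pos - 2 or p != x - 6 or pos >= -9.
Before havoc p: forall p_1. (2*g >= 2*pos - 2 or p_1 != x - 6 or pos >= -9)
Then branch requires forall p_1. (2*g >= 4*p + 2*pos + 12 or p_1 != x - 13 or 2*p + pos >= -16); else branch requires true.
Before the if: (3*p > 3 and 3*g + 2*pos = 3*lim + 7) -> (forall p_1. (2*g >= 4*p + 2*pos + 12 or p_1 != x - 13 or 2*p + pos >= -16))
Then branch requires (3*p > 3 and 3*g + 2*pos = 3*lim + 7) -> (forall p_1. (2*g >= 4*p + 2*pos + 12 or p_1 != lim + 3*pos - 11 or 2*p + pos >= -16)); else branch requires (3*p > 3 and 3*g + 2*pos = 3*x + 7) -> (forall p_1. (2*g >= 4*p + 2*pos + 12 or p_1 != x - 13 or 2*p + pos >= -16)).
Before the if: ((x != -10 -> p < -8) -> ((3*p > 3 and 3*g + 2*pos = 3*lim + 7) -> (forall p_1. (2*g >= 4*p + 2*pos + 12 or p_1 != lim + 3*pos - 11 or 2*p + pos >= -16)))) and ((not (x != -10 -> p < -8)) -> ((3*p > 3 and 3*g + 2*pos = 3*x + 7) -> (forall p_1. (2*g >= 4*p + 2*pos + 12 or p_1 != x - 13 or 2*p + pos >= -16))))
Answer: WP = ((x != -10 -> p < -8) -> ((3*p > 3 and 3*g + 2*pos = 3*lim + 7) -> (forall p_1. (2*g >= 4*p + 2*pos + 12 or p_1 != lim + 3*pos - 11 or 2*p + pos >= -16)))) and ((not (x != -10 -> p < -8)) -> ((3*p > 3 and 3*g + 2*pos = 3*x + 7) -> (forall p_1. (2*g >= 4*p + 2*pos + 12 or p_1 != x - 13 or 2*p + pos >= -16))))


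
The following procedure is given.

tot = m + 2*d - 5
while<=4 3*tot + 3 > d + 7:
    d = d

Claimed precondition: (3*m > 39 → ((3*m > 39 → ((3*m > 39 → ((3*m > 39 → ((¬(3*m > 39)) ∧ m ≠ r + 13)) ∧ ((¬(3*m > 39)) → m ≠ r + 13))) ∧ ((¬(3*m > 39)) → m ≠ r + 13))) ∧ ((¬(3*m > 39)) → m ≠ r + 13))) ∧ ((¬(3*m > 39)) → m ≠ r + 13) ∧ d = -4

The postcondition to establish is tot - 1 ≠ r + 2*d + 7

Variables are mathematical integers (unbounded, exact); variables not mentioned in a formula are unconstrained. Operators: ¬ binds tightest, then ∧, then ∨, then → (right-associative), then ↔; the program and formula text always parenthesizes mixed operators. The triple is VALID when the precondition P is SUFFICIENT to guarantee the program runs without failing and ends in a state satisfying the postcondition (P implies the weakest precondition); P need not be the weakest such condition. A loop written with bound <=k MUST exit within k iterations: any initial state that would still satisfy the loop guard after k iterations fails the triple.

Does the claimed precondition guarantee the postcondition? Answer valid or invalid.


Working backward. After the program, the postcondition tot - 1 ≠ r + 2*d + 7 must hold; in canonical form it is tot ≠ 2*d + r + 8.
Before the loop (bound <=4), unroll the exhaustion recursion (WP_0 = exit-now case; WP_j = one more guarded iteration, up to j = 4):
  WP_0: (¬(3*tot > d + 4)) ∧ tot ≠ 2*d + r + 8
  WP_1: (3*tot > d + 4 → ((¬(3*tot > d + 4)) ∧ tot ≠ 2*d + r + 8)) ∧ ((¬(3*tot > d + 4)) → tot ≠ 2*d + r + 8)
  WP_2: (3*tot > d + 4 → ((3*tot > d + 4 → ((¬(3*tot > d + 4)) ∧ tot ≠ 2*d + r + 8)) ∧ ((¬(3*tot > d + 4)) → tot ≠ 2*d + r + 8))) ∧ ((¬(3*tot > d + 4)) → tot ≠ 2*d + r + 8)
  WP_3: (3*tot > d + 4 → ((3*tot > d + 4 → ((3*tot > d + 4 → ((¬(3*tot > d + 4)) ∧ tot ≠ 2*d + r + 8)) ∧ ((¬(3*tot > d + 4)) → tot ≠ 2*d + r + 8))) ∧ ((¬(3*tot > d + 4)) → tot ≠ 2*d + r + 8))) ∧ ((¬(3*tot > d + 4)) → tot ≠ 2*d + r + 8)
  WP_4: (3*tot > d + 4 → ((3*tot > d + 4 → ((3*tot > d + 4 → ((3*tot > d + 4 → ((¬(3*tot > d + 4)) ∧ tot ≠ 2*d + r + 8)) ∧ ((¬(3*tot > d + 4)) → tot ≠ 2*d + r + 8))) ∧ ((¬(3*tot > d + 4)) → tot ≠ 2*d + r + 8))) ∧ ((¬(3*tot > d + 4)) → tot ≠ 2*d + r + 8))) ∧ ((¬(3*tot > d + 4)) → tot ≠ 2*d + r + 8)
So before the loop: (3*tot > d + 4 → ((3*tot > d + 4 → ((3*tot > d + 4 → ((3*tot > d + 4 → ((¬(3*tot > d + 4)) ∧ tot ≠ 2*d + r + 8)) ∧ ((¬(3*tot > d + 4)) → tot ≠ 2*d + r + 8))) ∧ ((¬(3*tot > d + 4)) → tot ≠ 2*d + r + 8))) ∧ ((¬(3*tot > d + 4)) → tot ≠ 2*d + r + 8))) ∧ ((¬(3*tot > d + 4)) → tot ≠ 2*d + r + 8)
Before tot := m + 2*d - 5: (5*d + 3*m > 19 → ((5*d + 3*m > 19 → ((5*d + 3*m > 19 → ((5*d + 3*m > 19 → ((¬(5*d + 3*m > 19)) ∧ m ≠ r + 13)) ∧ ((¬(5*d + 3*m > 19)) → m ≠ r + 13))) ∧ ((¬(5*d + 3*m > 19)) → m ≠ r + 13))) ∧ ((¬(5*d + 3*m > 19)) → m ≠ r + 13))) ∧ ((¬(5*d + 3*m > 19)) → m ≠ r + 13)
The weakest precondition is (5*d + 3*m > 19 → ((5*d + 3*m > 19 → ((5*d + 3*m > 19 → ((5*d + 3*m > 19 → ((¬(5*d + 3*m > 19)) ∧ m ≠ r + 13)) ∧ ((¬(5*d + 3*m > 19)) → m ≠ r + 13))) ∧ ((¬(5*d + 3*m > 19)) → m ≠ r + 13))) ∧ ((¬(5*d + 3*m > 19)) → m ≠ r + 13))) ∧ ((¬(5*d + 3*m > 19)) → m ≠ r + 13).
Check whether (3*m > 39 → ((3*m > 39 → ((3*m > 39 → ((3*m > 39 → ((¬(3*m > 39)) ∧ m ≠ r + 13)) ∧ ((¬(3*m > 39)) → m ≠ r + 13))) ∧ ((¬(3*m > 39)) → m ≠ r + 13))) ∧ ((¬(3*m > 39)) → m ≠ r + 13))) ∧ ((¬(3*m > 39)) → m ≠ r + 13) ∧ d = -4 implies it.
Every state satisfying the precondition satisfies the weakest precondition: the implication holds.
Answer: valid


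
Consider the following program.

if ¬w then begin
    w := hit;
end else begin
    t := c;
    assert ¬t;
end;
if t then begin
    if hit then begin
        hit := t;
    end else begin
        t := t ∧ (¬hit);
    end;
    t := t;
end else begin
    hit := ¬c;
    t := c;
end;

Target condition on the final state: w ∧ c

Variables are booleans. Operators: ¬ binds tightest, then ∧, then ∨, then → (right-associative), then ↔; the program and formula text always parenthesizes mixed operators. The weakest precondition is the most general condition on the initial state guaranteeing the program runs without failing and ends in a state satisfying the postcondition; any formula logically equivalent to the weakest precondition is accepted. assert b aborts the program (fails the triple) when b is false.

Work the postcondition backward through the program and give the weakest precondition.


Working backward. After the program, w ∧ c must hold.
Then branch requires (hit → (w ∧ c)) ∧ ((¬hit) → (w ∧ c)); else branch requires w ∧ c.
Before the if: (t → ((hit → (w ∧ c)) ∧ ((¬hit) → (w ∧ c)))) ∧ ((¬t) → (w ∧ c))
Then branch requires (t → ((hit → (hit ∧ c)) ∧ ((¬hit) → (hit ∧ c)))) ∧ ((¬t) → (hit ∧ c)); else branch requires (¬c) ∧ (c → ((hit → (w ∧ c)) ∧ ((¬hit) → (w ∧ c)))) ∧ ((¬c) → (w ∧ c)).
Before the if: ((¬w) → ((t → ((hit → (hit ∧ c)) ∧ ((¬hit) → (hit ∧ c)))) ∧ ((¬t) → (hit ∧ c)))) ∧ (w → ((¬c) ∧ (c → ((hit → (w ∧ c)) ∧ ((¬hit) → (w ∧ c)))) ∧ ((¬c) → (w ∧ c))))
Answer: WP = ((¬w) → ((t → ((hit → (hit ∧ c)) ∧ ((¬hit) → (hit ∧ c)))) ∧ ((¬t) → (hit ∧ c)))) ∧ (w → ((¬c) ∧ (c → ((hit → (w ∧ c)) ∧ ((¬hit) → (w ∧ c)))) ∧ ((¬c) → (w ∧ c))))


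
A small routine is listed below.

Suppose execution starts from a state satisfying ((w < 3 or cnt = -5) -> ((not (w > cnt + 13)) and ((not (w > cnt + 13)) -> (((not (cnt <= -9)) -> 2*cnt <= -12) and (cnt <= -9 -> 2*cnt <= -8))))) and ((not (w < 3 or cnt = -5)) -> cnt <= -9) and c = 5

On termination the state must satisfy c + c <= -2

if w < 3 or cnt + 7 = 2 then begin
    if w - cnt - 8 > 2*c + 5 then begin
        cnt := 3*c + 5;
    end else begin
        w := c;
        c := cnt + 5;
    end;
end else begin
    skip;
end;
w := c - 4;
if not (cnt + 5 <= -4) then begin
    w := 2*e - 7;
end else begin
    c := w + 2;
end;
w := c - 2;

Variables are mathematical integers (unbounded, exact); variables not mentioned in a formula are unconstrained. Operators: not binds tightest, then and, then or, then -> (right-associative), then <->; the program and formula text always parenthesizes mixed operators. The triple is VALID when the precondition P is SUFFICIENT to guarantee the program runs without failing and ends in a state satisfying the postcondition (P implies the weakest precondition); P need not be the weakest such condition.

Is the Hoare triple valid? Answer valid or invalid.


Working backward. After the program, the postcondition c + c <= -2 must hold; in canonical form it is 2*c <= -2.
Before w := c - 2: 2*c <= -2
Then branch requires 2*c <= -2; else branch requires 2*w <= -6.
Before the if: ((not (cnt <= -9)) -> 2*c <= -2) and (cnt <= -9 -> 2*w <= -6)
Before w := c - 4: ((not (cnt <= -9)) -> 2*c <= -2) and (cnt <= -9 -> 2*c <= 2)
Then branch requires (w > 2*c + cnt + 13 -> (((not (3*c <= -14)) -> 2*c <= -2) and (3*c <= -14 -> 2*c <= 2))) and ((not (w > 2*c + cnt + 13)) -> (((not (cnt <= -9)) -> 2*cnt <= -12) and (cnt <= -9 -> 2*cnt <= -8))); else branch requires ((not (cnt <= -9)) -> 2*c <= -2) and (cnt <= -9 -> 2*c <= 2).
Before the if: ((w < 3 or cnt = -5) -> ((w > 2*c + cnt + 13 -> (((not (3*c <= -14)) -> 2*c <= -2) and (3*c <= -14 -> 2*c <= 2))) and ((not (w > 2*c + cnt + 13)) -> (((not (cnt <= -9)) -> 2*cnt <= -12) and (cnt <= -9 -> 2*cnt <= -8))))) and ((not (w < 3 or cnt = -5)) -> (((not (cnt <= -9)) -> 2*c <= -2) and (cnt <= -9 -> 2*c <= 2)))
The weakest precondition is ((w < 3 or cnt = -5) -> ((w > 2*c + cnt + 13 -> (((not (3*c <= -14)) -> 2*c <= -2) and (3*c <= -14 -> 2*c <= 2))) and ((not (w > 2*c + cnt + 13)) -> (((not (cnt <= -9)) -> 2*cnt <= -12) and (cnt <= -9 -> 2*cnt <= -8))))) and ((not (w < 3 or cnt = -5)) -> (((not (cnt <= -9)) -> 2*c <= -2) and (cnt <= -9 -> 2*c <= 2))).
Check whether ((w < 3 or cnt = -5) -> ((not (w > cnt + 13)) and ((not (w > cnt + 13)) -> (((not (cnt <= -9)) -> 2*cnt <= -12) and (cnt <= -9 -> 2*cnt <= -8))))) and ((not (w < 3 or cnt = -5)) -> cnt <= -9) and c = 5 implies it.
Countermodel: at the initial state c = 5, cnt = -21, w = 3, the precondition holds but the weakest precondition fails.
Answer: invalid


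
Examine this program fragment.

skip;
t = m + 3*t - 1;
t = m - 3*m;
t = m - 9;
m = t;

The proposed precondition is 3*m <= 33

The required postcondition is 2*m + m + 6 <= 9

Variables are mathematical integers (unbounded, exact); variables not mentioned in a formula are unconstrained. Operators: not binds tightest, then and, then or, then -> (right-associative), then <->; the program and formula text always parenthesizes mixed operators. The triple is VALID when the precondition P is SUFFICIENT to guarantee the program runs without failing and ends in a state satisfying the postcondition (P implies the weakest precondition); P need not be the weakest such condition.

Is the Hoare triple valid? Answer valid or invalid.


Working backward. After the program, the postcondition 2*m + m + 6 <= 9 must hold; in canonical form it is 3*m <= 3.
Before m := t: 3*t <= 3
Before t := m - 9: 3*m <= 30
Before t := m - 3*m: 3*m <= 30
Before t := m + 3*t - 1: 3*m <= 30
Before skip: 3*m <= 30
The weakest precondition is 3*m <= 30.
Check whether 3*m <= 33 implies it.
Countermodel: at the initial state m = 11, the precondition holds but the weakest precondition fails.
Answer: invalid


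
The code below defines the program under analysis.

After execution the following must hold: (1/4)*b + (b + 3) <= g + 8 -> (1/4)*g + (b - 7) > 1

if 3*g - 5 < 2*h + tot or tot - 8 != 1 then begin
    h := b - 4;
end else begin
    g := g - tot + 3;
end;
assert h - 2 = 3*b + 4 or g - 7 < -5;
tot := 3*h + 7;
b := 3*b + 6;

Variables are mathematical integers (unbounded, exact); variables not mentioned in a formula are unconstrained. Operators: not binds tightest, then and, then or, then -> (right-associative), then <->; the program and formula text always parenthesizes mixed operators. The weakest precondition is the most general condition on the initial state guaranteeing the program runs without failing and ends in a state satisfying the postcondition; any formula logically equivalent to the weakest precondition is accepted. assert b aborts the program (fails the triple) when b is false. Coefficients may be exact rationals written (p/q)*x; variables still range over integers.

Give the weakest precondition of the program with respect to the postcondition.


Working backward. After the program, the postcondition (1/4)*b + (b + 3) <= g + 8 -> (1/4)*g + (b - 7) > 1 must hold; in canonical form it is (5/4)*b <= g + 5 -> b + (1/4)*g > 8.
Before b := 3*b + 6: (15/4)*b <= g - 5/2 -> 3*b + (1/4)*g > 2
Before tot := 3*h + 7: (15/4)*b <= g - 5/2 -> 3*b + (1/4)*g > 2
Before assert h - 2 = 3*b + 4 or g - 7 < -5: (h = 3*b + 6 or g < 2) and ((15/4)*b <= g - 5/2 -> 3*b + (1/4)*g > 2)
Then branch requires (2*b = -10 or g < 2) and ((15/4)*b <= g - 5/2 -> 3*b + (1/4)*g > 2); else branch requires (h = 3*b + 6 or g < tot - 1) and ((15/4)*b + tot <= g + 1/2 -> 3*b + (1/4)*g > (1/4)*tot + 5/4).
Before the if: ((3*g < 2*h + tot + 5 or tot != 9) -> ((2*b = -10 or g < 2) and ((15/4)*b <= g - 5/2 -> 3*b + (1/4)*g > 2))) and ((not (3*g < 2*h + tot + 5 or tot != 9)) -> ((h = 3*b + 6 or g < tot - 1) and ((15/4)*b + tot <= g + 1/2 -> 3*b + (1/4)*g > (1/4)*tot + 5/4)))
Answer: WP = ((3*g < 2*h + tot + 5 or tot != 9) -> ((2*b = -10 or g < 2) and ((15/4)*b <= g - 5/2 -> 3*b + (1/4)*g > 2))) and ((not (3*g < 2*h + tot + 5 or tot != 9)) -> ((h = 3*b + 6 or g < tot - 1) and ((15/4)*b + tot <= g + 1/2 -> 3*b + (1/4)*g > (1/4)*tot + 5/4)))


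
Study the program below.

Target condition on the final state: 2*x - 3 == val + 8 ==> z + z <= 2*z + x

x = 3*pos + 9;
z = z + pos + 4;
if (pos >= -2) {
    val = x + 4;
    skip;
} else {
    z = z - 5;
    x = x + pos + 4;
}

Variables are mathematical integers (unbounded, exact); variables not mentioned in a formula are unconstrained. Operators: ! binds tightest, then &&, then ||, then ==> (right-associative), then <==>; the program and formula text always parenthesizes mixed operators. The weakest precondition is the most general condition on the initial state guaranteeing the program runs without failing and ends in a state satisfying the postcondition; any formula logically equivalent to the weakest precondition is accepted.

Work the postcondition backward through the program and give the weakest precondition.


Working backward. After the program, the postcondition 2*x - 3 == val + 8 ==> z + z <= 2*z + x must hold; in canonical form it is 2*x == val + 11 ==> x >= 0.
Then branch requires x == 15 ==> x >= 0; else branch requires 2*pos + 2*x == val + 3 ==> pos + x >= -4.
Before the if: (pos >= -2 ==> (x == 15 ==> x >= 0)) && ((!(pos >= -2)) ==> (2*pos + 2*x == val + 3 ==> pos + x >= -4))
Before z := z + pos + 4: (pos >= -2 ==> (x == 15 ==> x >= 0)) && ((!(pos >= -2)) ==> (2*pos + 2*x == val + 3 ==> pos + x >= -4))
Before x := 3*pos + 9: (pos >= -2 ==> (3*pos == 6 ==> 3*pos >= -9)) && ((!(pos >= -2)) ==> (8*pos == val - 15 ==> 4*pos >= -13))
Answer: WP = (pos >= -2 ==> (3*pos == 6 ==> 3*pos >= -9)) && ((!(pos >= -2)) ==> (8*pos == val - 15 ==> 4*pos >= -13))


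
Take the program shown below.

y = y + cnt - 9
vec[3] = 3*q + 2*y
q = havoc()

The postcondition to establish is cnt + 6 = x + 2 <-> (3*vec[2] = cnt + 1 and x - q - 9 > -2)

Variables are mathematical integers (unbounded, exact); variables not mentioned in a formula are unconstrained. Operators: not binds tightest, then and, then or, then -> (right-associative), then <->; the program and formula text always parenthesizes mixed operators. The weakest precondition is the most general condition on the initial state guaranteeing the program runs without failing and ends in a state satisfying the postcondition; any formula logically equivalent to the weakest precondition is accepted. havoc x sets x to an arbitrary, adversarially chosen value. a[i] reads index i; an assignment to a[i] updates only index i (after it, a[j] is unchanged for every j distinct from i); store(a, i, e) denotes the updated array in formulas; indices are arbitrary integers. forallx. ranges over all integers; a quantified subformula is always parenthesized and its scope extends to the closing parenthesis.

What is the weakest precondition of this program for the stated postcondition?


Working backward. After the program, the postcondition cnt + 6 = x + 2 <-> (3*vec[2] = cnt + 1 and x - q - 9 > -2) must hold; in canonical form it is cnt = x - 4 <-> (3*vec[2] = cnt + 1 and x > q + 7).
Before havoc q: forall q_1. (cnt = x - 4 <-> (3*vec[2] = cnt + 1 and x > q_1 + 7))
Before vec[3] := 3*q + 2*y: forall q_1. (cnt = x - 4 <-> (3*vec[2] = cnt + 1 and x > q_1 + 7))
Before y := y + cnt - 9: forall q_1. (cnt = x - 4 <-> (3*vec[2] = cnt + 1 and x > q_1 + 7))
Answer: WP = forall q_1. (cnt = x - 4 <-> (3*vec[2] = cnt + 1 and x > q_1 + 7))


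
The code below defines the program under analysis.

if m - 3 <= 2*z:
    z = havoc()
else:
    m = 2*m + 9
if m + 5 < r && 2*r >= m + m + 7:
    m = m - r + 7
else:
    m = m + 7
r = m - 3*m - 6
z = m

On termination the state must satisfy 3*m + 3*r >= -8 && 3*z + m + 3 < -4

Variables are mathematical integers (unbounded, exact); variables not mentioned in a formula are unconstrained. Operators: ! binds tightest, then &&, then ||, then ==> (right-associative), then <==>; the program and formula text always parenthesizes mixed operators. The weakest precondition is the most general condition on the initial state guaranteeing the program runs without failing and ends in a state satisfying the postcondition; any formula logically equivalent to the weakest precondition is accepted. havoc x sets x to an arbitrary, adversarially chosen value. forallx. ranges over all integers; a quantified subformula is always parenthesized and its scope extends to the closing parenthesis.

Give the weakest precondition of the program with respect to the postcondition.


Working backward. After the program, the postcondition 3*m + 3*r >= -8 && 3*z + m + 3 < -4 must hold; in canonical form it is 3*m + 3*r >= -8 && m + 3*z < -7.
Before z := m: 3*m + 3*r >= -8 && 4*m < -7
Before r := m - 3*m - 6: 3*m <= -10 && 4*m < -7
Then branch requires 3*m <= 3*r - 31 && 4*m < 4*r - 35; else branch requires 3*m <= -31 && 4*m < -35.
Before the if: ((m < r - 5 && 2*r >= 2*m + 7) ==> (3*m <= 3*r - 31 && 4*m < 4*r - 35)) && ((!(m < r - 5 && 2*r >= 2*m + 7)) ==> (3*m <= -31 && 4*m < -35))
Then branch requires ((m < r - 5 && 2*r >= 2*m + 7) ==> (3*m <= 3*r - 31 && 4*m < 4*r - 35)) && ((!(m < r - 5 && 2*r >= 2*m + 7)) ==> (3*m <= -31 && 4*m < -35)); else branch requires ((2*m < r - 14 && 2*r >= 4*m + 25) ==> (6*m <= 3*r - 58 && 8*m < 4*r - 71)) && ((!(2*m < r - 14 && 2*r >= 4*m + 25)) ==> (6*m <= -58 && 8*m < -71)).
Before the if: (m <= 2*z + 3 ==> (((m < r - 5 && 2*r >= 2*m + 7) ==> (3*m <= 3*r - 31 && 4*m < 4*r - 35)) && ((!(m < r - 5 && 2*r >= 2*m + 7)) ==> (3*m <= -31 && 4*m < -35)))) && ((!(m <= 2*z + 3)) ==> (((2*m < r - 14 && 2*r >= 4*m + 25) ==> (6*m <= 3*r - 58 && 8*m < 4*r - 71)) && ((!(2*m < r - 14 && 2*r >= 4*m + 25)) ==> (6*m <= -58 && 8*m < -71))))
Answer: WP = (m <= 2*z + 3 ==> (((m < r - 5 && 2*r >= 2*m + 7) ==> (3*m <= 3*r - 31 && 4*m < 4*r - 35)) && ((!(m < r - 5 && 2*r >= 2*m + 7)) ==> (3*m <= -31 && 4*m < -35)))) && ((!(m <= 2*z + 3)) ==> (((2*m < r - 14 && 2*r >= 4*m + 25) ==> (6*m <= 3*r - 58 && 8*m < 4*r - 71)) && ((!(2*m < r - 14 && 2*r >= 4*m + 25)) ==> (6*m <= -58 && 8*m < -71))))


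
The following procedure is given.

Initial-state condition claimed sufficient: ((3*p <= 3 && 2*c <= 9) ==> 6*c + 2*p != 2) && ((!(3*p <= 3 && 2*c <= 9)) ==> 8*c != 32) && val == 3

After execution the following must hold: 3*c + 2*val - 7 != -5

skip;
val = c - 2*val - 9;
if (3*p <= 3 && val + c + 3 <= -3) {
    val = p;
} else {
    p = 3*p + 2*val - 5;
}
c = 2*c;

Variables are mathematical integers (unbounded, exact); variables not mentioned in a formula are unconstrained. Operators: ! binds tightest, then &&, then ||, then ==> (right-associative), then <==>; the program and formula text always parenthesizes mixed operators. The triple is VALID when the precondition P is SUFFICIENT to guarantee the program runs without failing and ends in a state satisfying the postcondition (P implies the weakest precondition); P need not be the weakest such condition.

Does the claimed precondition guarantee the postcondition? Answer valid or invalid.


Working backward. After the program, the postcondition 3*c + 2*val - 7 != -5 must hold; in canonical form it is 3*c + 2*val != 2.
Before c := 2*c: 6*c + 2*val != 2
Then branch requires 6*c + 2*p != 2; else branch requires 6*c + 2*val != 2.
Before the if: ((3*p <= 3 && c + val <= -6) ==> 6*c + 2*p != 2) && ((!(3*p <= 3 && c + val <= -6)) ==> 6*c + 2*val != 2)
Before val := c - 2*val - 9: ((3*p <= 3 && 2*c <= 2*val + 3) ==> 6*c + 2*p != 2) && ((!(3*p <= 3 && 2*c <= 2*val + 3)) ==> 8*c != 4*val + 20)
Before skip: ((3*p <= 3 && 2*c <= 2*val + 3) ==> 6*c + 2*p != 2) && ((!(3*p <= 3 && 2*c <= 2*val + 3)) ==> 8*c != 4*val + 20)
The weakest precondition is ((3*p <= 3 && 2*c <= 2*val + 3) ==> 6*c + 2*p != 2) && ((!(3*p <= 3 && 2*c <= 2*val + 3)) ==> 8*c != 4*val + 20).
Check whether ((3*p <= 3 && 2*c <= 9) ==> 6*c + 2*p != 2) && ((!(3*p <= 3 && 2*c <= 9)) ==> 8*c != 32) && val == 3 implies it.
Every state satisfying the precondition satisfies the weakest precondition: the implication holds.
Answer: valid


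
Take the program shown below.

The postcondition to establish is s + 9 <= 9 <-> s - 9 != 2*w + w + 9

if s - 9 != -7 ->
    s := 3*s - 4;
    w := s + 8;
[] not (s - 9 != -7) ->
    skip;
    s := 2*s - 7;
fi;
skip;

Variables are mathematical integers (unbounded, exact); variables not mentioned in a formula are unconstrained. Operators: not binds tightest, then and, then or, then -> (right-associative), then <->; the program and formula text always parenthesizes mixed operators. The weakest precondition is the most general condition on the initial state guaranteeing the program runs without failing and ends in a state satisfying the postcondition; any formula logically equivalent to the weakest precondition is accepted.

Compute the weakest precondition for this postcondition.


Working backward. After the program, the postcondition s + 9 <= 9 <-> s - 9 != 2*w + w + 9 must hold; in canonical form it is s <= 0 <-> s != 3*w + 18.
Before skip: s <= 0 <-> s != 3*w + 18
Then branch requires 3*s <= 4 <-> 6*s != -34; else branch requires 2*s <= 7 <-> 2*s != 3*w + 25.
Before the if: (s != 2 -> (3*s <= 4 <-> 6*s != -34)) and ((not (s != 2)) -> (2*s <= 7 <-> 2*s != 3*w + 25))
Answer: WP = (s != 2 -> (3*s <= 4 <-> 6*s != -34)) and ((not (s != 2)) -> (2*s <= 7 <-> 2*s != 3*w + 25))


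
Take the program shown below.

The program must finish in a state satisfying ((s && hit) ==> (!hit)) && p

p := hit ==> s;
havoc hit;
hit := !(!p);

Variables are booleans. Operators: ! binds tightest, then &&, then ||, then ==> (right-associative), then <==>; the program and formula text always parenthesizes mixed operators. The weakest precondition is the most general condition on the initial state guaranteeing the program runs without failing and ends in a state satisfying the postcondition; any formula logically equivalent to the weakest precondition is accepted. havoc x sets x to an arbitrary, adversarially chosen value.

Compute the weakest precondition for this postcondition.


Working backward. After the program, ((s && hit) ==> (!hit)) && p must hold.
Before hit := !(!p): ((s && p) ==> (!p)) && p
Before havoc hit: ((s && p) ==> (!p)) && p
Before p := hit ==> s: ((s && (hit ==> s)) ==> (!(hit ==> s))) && (hit ==> s)
Answer: WP = ((s && (hit ==> s)) ==> (!(hit ==> s))) && (hit ==> s)


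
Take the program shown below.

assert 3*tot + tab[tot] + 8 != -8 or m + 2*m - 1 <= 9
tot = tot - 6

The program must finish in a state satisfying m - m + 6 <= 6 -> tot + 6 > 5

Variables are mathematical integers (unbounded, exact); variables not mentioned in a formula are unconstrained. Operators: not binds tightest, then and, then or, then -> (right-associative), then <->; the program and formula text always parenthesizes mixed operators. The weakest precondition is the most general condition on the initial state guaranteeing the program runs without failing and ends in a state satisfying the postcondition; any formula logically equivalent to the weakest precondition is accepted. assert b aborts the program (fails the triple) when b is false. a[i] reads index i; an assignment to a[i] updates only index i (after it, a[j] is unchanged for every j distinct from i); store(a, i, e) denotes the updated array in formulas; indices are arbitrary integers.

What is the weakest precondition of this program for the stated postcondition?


Working backward. After the program, the postcondition m - m + 6 <= 6 -> tot + 6 > 5 must hold; in canonical form it is tot > -1.
Before tot := tot - 6: tot > 5
Before assert 3*tot + tab[tot] + 8 != -8 or m + 2*m - 1 <= 9: (tab[tot] + 3*tot != -16 or 3*m <= 10) and tot > 5
Answer: WP = (tab[tot] + 3*tot != -16 or 3*m <= 10) and tot > 5


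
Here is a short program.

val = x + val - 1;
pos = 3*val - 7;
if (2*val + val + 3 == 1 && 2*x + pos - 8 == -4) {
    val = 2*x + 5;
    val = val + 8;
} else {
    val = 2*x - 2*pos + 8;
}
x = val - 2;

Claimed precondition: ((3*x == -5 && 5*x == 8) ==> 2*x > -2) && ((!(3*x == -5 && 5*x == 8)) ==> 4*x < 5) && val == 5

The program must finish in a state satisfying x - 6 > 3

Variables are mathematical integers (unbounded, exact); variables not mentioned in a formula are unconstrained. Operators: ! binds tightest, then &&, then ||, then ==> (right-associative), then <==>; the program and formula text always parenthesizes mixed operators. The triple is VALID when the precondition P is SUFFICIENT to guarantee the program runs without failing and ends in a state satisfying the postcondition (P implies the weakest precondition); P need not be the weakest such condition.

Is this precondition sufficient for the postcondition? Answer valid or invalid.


Working backward. After the program, the postcondition x - 6 > 3 must hold; in canonical form it is x > 9.
Before x := val - 2: val > 11
Then branch requires 2*x > -2; else branch requires 2*x > 2*pos + 3.
Before the if: ((3*val == -2 && pos + 2*x == 4) ==> 2*x > -2) && ((!(3*val == -2 && pos + 2*x == 4)) ==> 2*x > 2*pos + 3)
Before pos := 3*val - 7: ((3*val == -2 && 3*val + 2*x == 11) ==> 2*x > -2) && ((!(3*val == -2 && 3*val + 2*x == 11)) ==> 2*x > 6*val - 11)
Before val := x + val - 1: ((3*val + 3*x == 1 && 3*val + 5*x == 14) ==> 2*x > -2) && ((!(3*val + 3*x == 1 && 3*val + 5*x == 14)) ==> 6*val + 4*x < 17)
The weakest precondition is ((3*val + 3*x == 1 && 3*val + 5*x == 14) ==> 2*x > -2) && ((!(3*val + 3*x == 1 && 3*val + 5*x == 14)) ==> 6*val + 4*x < 17).
Check whether ((3*x == -5 && 5*x == 8) ==> 2*x > -2) && ((!(3*x == -5 && 5*x == 8)) ==> 4*x < 5) && val == 5 implies it.
Countermodel: at the initial state val = 5, x = -3, the precondition holds but the weakest precondition fails.
Answer: invalid
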